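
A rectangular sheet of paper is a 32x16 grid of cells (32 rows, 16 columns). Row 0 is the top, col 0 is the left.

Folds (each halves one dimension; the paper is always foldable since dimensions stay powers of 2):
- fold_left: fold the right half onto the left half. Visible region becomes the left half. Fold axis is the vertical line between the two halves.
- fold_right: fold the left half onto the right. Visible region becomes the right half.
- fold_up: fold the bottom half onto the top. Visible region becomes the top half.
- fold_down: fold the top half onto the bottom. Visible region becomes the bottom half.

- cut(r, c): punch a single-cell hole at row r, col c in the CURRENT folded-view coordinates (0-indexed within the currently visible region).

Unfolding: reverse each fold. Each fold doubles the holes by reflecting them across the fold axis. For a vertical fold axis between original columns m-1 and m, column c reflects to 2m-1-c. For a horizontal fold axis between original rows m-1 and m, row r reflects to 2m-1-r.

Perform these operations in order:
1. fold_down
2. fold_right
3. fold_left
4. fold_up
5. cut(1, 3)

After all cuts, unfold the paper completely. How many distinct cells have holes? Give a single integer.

Op 1 fold_down: fold axis h@16; visible region now rows[16,32) x cols[0,16) = 16x16
Op 2 fold_right: fold axis v@8; visible region now rows[16,32) x cols[8,16) = 16x8
Op 3 fold_left: fold axis v@12; visible region now rows[16,32) x cols[8,12) = 16x4
Op 4 fold_up: fold axis h@24; visible region now rows[16,24) x cols[8,12) = 8x4
Op 5 cut(1, 3): punch at orig (17,11); cuts so far [(17, 11)]; region rows[16,24) x cols[8,12) = 8x4
Unfold 1 (reflect across h@24): 2 holes -> [(17, 11), (30, 11)]
Unfold 2 (reflect across v@12): 4 holes -> [(17, 11), (17, 12), (30, 11), (30, 12)]
Unfold 3 (reflect across v@8): 8 holes -> [(17, 3), (17, 4), (17, 11), (17, 12), (30, 3), (30, 4), (30, 11), (30, 12)]
Unfold 4 (reflect across h@16): 16 holes -> [(1, 3), (1, 4), (1, 11), (1, 12), (14, 3), (14, 4), (14, 11), (14, 12), (17, 3), (17, 4), (17, 11), (17, 12), (30, 3), (30, 4), (30, 11), (30, 12)]

Answer: 16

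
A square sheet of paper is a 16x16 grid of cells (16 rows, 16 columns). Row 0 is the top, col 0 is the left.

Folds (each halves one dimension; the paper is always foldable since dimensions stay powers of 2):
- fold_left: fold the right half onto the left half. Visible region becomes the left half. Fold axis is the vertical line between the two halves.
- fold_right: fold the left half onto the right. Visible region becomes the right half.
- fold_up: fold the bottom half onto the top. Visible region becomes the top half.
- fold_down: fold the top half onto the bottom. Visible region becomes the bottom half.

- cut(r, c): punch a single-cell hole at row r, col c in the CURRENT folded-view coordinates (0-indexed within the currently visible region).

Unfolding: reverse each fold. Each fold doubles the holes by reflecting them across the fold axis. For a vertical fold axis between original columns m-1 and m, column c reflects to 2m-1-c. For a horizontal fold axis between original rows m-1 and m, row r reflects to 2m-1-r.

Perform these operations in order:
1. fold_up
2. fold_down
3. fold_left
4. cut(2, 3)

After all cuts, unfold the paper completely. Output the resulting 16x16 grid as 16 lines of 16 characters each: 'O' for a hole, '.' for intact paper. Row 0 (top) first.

Op 1 fold_up: fold axis h@8; visible region now rows[0,8) x cols[0,16) = 8x16
Op 2 fold_down: fold axis h@4; visible region now rows[4,8) x cols[0,16) = 4x16
Op 3 fold_left: fold axis v@8; visible region now rows[4,8) x cols[0,8) = 4x8
Op 4 cut(2, 3): punch at orig (6,3); cuts so far [(6, 3)]; region rows[4,8) x cols[0,8) = 4x8
Unfold 1 (reflect across v@8): 2 holes -> [(6, 3), (6, 12)]
Unfold 2 (reflect across h@4): 4 holes -> [(1, 3), (1, 12), (6, 3), (6, 12)]
Unfold 3 (reflect across h@8): 8 holes -> [(1, 3), (1, 12), (6, 3), (6, 12), (9, 3), (9, 12), (14, 3), (14, 12)]

Answer: ................
...O........O...
................
................
................
................
...O........O...
................
................
...O........O...
................
................
................
................
...O........O...
................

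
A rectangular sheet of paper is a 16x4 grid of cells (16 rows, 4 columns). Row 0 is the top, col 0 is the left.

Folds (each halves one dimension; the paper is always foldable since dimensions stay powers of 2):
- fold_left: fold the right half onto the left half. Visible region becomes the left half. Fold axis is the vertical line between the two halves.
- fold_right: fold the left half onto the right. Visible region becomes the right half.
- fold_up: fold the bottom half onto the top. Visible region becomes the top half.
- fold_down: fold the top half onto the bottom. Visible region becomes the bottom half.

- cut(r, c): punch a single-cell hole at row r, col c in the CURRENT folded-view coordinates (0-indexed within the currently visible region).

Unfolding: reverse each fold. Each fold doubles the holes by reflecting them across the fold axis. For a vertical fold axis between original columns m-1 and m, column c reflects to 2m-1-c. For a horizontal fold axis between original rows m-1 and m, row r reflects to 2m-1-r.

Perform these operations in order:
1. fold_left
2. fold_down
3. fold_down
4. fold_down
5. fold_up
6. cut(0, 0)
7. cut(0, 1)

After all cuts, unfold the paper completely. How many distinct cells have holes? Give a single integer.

Op 1 fold_left: fold axis v@2; visible region now rows[0,16) x cols[0,2) = 16x2
Op 2 fold_down: fold axis h@8; visible region now rows[8,16) x cols[0,2) = 8x2
Op 3 fold_down: fold axis h@12; visible region now rows[12,16) x cols[0,2) = 4x2
Op 4 fold_down: fold axis h@14; visible region now rows[14,16) x cols[0,2) = 2x2
Op 5 fold_up: fold axis h@15; visible region now rows[14,15) x cols[0,2) = 1x2
Op 6 cut(0, 0): punch at orig (14,0); cuts so far [(14, 0)]; region rows[14,15) x cols[0,2) = 1x2
Op 7 cut(0, 1): punch at orig (14,1); cuts so far [(14, 0), (14, 1)]; region rows[14,15) x cols[0,2) = 1x2
Unfold 1 (reflect across h@15): 4 holes -> [(14, 0), (14, 1), (15, 0), (15, 1)]
Unfold 2 (reflect across h@14): 8 holes -> [(12, 0), (12, 1), (13, 0), (13, 1), (14, 0), (14, 1), (15, 0), (15, 1)]
Unfold 3 (reflect across h@12): 16 holes -> [(8, 0), (8, 1), (9, 0), (9, 1), (10, 0), (10, 1), (11, 0), (11, 1), (12, 0), (12, 1), (13, 0), (13, 1), (14, 0), (14, 1), (15, 0), (15, 1)]
Unfold 4 (reflect across h@8): 32 holes -> [(0, 0), (0, 1), (1, 0), (1, 1), (2, 0), (2, 1), (3, 0), (3, 1), (4, 0), (4, 1), (5, 0), (5, 1), (6, 0), (6, 1), (7, 0), (7, 1), (8, 0), (8, 1), (9, 0), (9, 1), (10, 0), (10, 1), (11, 0), (11, 1), (12, 0), (12, 1), (13, 0), (13, 1), (14, 0), (14, 1), (15, 0), (15, 1)]
Unfold 5 (reflect across v@2): 64 holes -> [(0, 0), (0, 1), (0, 2), (0, 3), (1, 0), (1, 1), (1, 2), (1, 3), (2, 0), (2, 1), (2, 2), (2, 3), (3, 0), (3, 1), (3, 2), (3, 3), (4, 0), (4, 1), (4, 2), (4, 3), (5, 0), (5, 1), (5, 2), (5, 3), (6, 0), (6, 1), (6, 2), (6, 3), (7, 0), (7, 1), (7, 2), (7, 3), (8, 0), (8, 1), (8, 2), (8, 3), (9, 0), (9, 1), (9, 2), (9, 3), (10, 0), (10, 1), (10, 2), (10, 3), (11, 0), (11, 1), (11, 2), (11, 3), (12, 0), (12, 1), (12, 2), (12, 3), (13, 0), (13, 1), (13, 2), (13, 3), (14, 0), (14, 1), (14, 2), (14, 3), (15, 0), (15, 1), (15, 2), (15, 3)]

Answer: 64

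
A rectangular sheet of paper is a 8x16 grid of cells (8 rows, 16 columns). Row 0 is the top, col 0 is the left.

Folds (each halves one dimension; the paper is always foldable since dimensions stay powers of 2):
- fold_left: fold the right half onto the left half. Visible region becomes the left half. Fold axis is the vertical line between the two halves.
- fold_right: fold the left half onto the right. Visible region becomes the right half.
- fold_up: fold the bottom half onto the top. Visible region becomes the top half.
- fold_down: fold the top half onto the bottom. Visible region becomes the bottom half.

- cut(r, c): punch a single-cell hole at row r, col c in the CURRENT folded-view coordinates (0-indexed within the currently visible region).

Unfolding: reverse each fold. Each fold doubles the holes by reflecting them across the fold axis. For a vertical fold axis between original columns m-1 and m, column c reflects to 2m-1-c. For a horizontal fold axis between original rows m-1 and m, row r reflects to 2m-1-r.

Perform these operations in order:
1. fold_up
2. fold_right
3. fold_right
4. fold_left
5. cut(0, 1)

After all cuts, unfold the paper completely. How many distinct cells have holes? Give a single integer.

Op 1 fold_up: fold axis h@4; visible region now rows[0,4) x cols[0,16) = 4x16
Op 2 fold_right: fold axis v@8; visible region now rows[0,4) x cols[8,16) = 4x8
Op 3 fold_right: fold axis v@12; visible region now rows[0,4) x cols[12,16) = 4x4
Op 4 fold_left: fold axis v@14; visible region now rows[0,4) x cols[12,14) = 4x2
Op 5 cut(0, 1): punch at orig (0,13); cuts so far [(0, 13)]; region rows[0,4) x cols[12,14) = 4x2
Unfold 1 (reflect across v@14): 2 holes -> [(0, 13), (0, 14)]
Unfold 2 (reflect across v@12): 4 holes -> [(0, 9), (0, 10), (0, 13), (0, 14)]
Unfold 3 (reflect across v@8): 8 holes -> [(0, 1), (0, 2), (0, 5), (0, 6), (0, 9), (0, 10), (0, 13), (0, 14)]
Unfold 4 (reflect across h@4): 16 holes -> [(0, 1), (0, 2), (0, 5), (0, 6), (0, 9), (0, 10), (0, 13), (0, 14), (7, 1), (7, 2), (7, 5), (7, 6), (7, 9), (7, 10), (7, 13), (7, 14)]

Answer: 16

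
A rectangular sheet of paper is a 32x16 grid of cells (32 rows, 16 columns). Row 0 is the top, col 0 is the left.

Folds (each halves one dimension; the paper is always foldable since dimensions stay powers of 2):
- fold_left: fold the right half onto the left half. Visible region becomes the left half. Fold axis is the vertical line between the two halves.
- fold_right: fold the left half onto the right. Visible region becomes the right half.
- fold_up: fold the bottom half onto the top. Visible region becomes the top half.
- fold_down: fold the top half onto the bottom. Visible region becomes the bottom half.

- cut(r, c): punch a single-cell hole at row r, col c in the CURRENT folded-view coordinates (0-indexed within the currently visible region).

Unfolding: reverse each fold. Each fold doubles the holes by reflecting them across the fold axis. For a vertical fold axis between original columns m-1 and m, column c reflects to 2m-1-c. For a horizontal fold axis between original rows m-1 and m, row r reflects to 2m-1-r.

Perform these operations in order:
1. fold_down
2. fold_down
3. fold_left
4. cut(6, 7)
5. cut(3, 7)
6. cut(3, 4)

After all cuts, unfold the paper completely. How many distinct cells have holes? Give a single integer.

Answer: 24

Derivation:
Op 1 fold_down: fold axis h@16; visible region now rows[16,32) x cols[0,16) = 16x16
Op 2 fold_down: fold axis h@24; visible region now rows[24,32) x cols[0,16) = 8x16
Op 3 fold_left: fold axis v@8; visible region now rows[24,32) x cols[0,8) = 8x8
Op 4 cut(6, 7): punch at orig (30,7); cuts so far [(30, 7)]; region rows[24,32) x cols[0,8) = 8x8
Op 5 cut(3, 7): punch at orig (27,7); cuts so far [(27, 7), (30, 7)]; region rows[24,32) x cols[0,8) = 8x8
Op 6 cut(3, 4): punch at orig (27,4); cuts so far [(27, 4), (27, 7), (30, 7)]; region rows[24,32) x cols[0,8) = 8x8
Unfold 1 (reflect across v@8): 6 holes -> [(27, 4), (27, 7), (27, 8), (27, 11), (30, 7), (30, 8)]
Unfold 2 (reflect across h@24): 12 holes -> [(17, 7), (17, 8), (20, 4), (20, 7), (20, 8), (20, 11), (27, 4), (27, 7), (27, 8), (27, 11), (30, 7), (30, 8)]
Unfold 3 (reflect across h@16): 24 holes -> [(1, 7), (1, 8), (4, 4), (4, 7), (4, 8), (4, 11), (11, 4), (11, 7), (11, 8), (11, 11), (14, 7), (14, 8), (17, 7), (17, 8), (20, 4), (20, 7), (20, 8), (20, 11), (27, 4), (27, 7), (27, 8), (27, 11), (30, 7), (30, 8)]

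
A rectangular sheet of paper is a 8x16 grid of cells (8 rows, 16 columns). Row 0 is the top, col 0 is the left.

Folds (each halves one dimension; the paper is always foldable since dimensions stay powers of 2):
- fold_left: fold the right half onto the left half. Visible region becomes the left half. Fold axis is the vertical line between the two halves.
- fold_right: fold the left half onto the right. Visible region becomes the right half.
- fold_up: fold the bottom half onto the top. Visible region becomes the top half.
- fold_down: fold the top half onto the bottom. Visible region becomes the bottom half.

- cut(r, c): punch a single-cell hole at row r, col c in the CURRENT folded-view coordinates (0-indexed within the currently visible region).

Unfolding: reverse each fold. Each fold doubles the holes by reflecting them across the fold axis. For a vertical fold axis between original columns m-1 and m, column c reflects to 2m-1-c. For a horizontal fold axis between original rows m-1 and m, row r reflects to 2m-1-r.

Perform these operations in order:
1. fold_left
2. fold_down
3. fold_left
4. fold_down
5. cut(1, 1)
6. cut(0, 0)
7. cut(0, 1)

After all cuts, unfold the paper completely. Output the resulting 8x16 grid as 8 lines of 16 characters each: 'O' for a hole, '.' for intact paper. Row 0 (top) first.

Op 1 fold_left: fold axis v@8; visible region now rows[0,8) x cols[0,8) = 8x8
Op 2 fold_down: fold axis h@4; visible region now rows[4,8) x cols[0,8) = 4x8
Op 3 fold_left: fold axis v@4; visible region now rows[4,8) x cols[0,4) = 4x4
Op 4 fold_down: fold axis h@6; visible region now rows[6,8) x cols[0,4) = 2x4
Op 5 cut(1, 1): punch at orig (7,1); cuts so far [(7, 1)]; region rows[6,8) x cols[0,4) = 2x4
Op 6 cut(0, 0): punch at orig (6,0); cuts so far [(6, 0), (7, 1)]; region rows[6,8) x cols[0,4) = 2x4
Op 7 cut(0, 1): punch at orig (6,1); cuts so far [(6, 0), (6, 1), (7, 1)]; region rows[6,8) x cols[0,4) = 2x4
Unfold 1 (reflect across h@6): 6 holes -> [(4, 1), (5, 0), (5, 1), (6, 0), (6, 1), (7, 1)]
Unfold 2 (reflect across v@4): 12 holes -> [(4, 1), (4, 6), (5, 0), (5, 1), (5, 6), (5, 7), (6, 0), (6, 1), (6, 6), (6, 7), (7, 1), (7, 6)]
Unfold 3 (reflect across h@4): 24 holes -> [(0, 1), (0, 6), (1, 0), (1, 1), (1, 6), (1, 7), (2, 0), (2, 1), (2, 6), (2, 7), (3, 1), (3, 6), (4, 1), (4, 6), (5, 0), (5, 1), (5, 6), (5, 7), (6, 0), (6, 1), (6, 6), (6, 7), (7, 1), (7, 6)]
Unfold 4 (reflect across v@8): 48 holes -> [(0, 1), (0, 6), (0, 9), (0, 14), (1, 0), (1, 1), (1, 6), (1, 7), (1, 8), (1, 9), (1, 14), (1, 15), (2, 0), (2, 1), (2, 6), (2, 7), (2, 8), (2, 9), (2, 14), (2, 15), (3, 1), (3, 6), (3, 9), (3, 14), (4, 1), (4, 6), (4, 9), (4, 14), (5, 0), (5, 1), (5, 6), (5, 7), (5, 8), (5, 9), (5, 14), (5, 15), (6, 0), (6, 1), (6, 6), (6, 7), (6, 8), (6, 9), (6, 14), (6, 15), (7, 1), (7, 6), (7, 9), (7, 14)]

Answer: .O....O..O....O.
OO....OOOO....OO
OO....OOOO....OO
.O....O..O....O.
.O....O..O....O.
OO....OOOO....OO
OO....OOOO....OO
.O....O..O....O.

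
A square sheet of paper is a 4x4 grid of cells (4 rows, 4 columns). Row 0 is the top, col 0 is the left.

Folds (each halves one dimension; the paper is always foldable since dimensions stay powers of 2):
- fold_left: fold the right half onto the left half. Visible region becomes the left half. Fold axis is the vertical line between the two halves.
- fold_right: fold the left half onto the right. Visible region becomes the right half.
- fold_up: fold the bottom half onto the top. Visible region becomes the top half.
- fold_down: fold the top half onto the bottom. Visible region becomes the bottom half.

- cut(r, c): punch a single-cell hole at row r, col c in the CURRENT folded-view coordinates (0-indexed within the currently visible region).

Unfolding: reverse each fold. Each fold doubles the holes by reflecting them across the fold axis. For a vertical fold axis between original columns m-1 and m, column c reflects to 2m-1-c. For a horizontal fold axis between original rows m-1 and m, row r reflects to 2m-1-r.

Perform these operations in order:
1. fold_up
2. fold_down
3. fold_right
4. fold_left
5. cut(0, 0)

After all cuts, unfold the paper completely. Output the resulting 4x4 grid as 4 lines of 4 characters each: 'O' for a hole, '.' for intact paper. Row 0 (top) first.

Answer: OOOO
OOOO
OOOO
OOOO

Derivation:
Op 1 fold_up: fold axis h@2; visible region now rows[0,2) x cols[0,4) = 2x4
Op 2 fold_down: fold axis h@1; visible region now rows[1,2) x cols[0,4) = 1x4
Op 3 fold_right: fold axis v@2; visible region now rows[1,2) x cols[2,4) = 1x2
Op 4 fold_left: fold axis v@3; visible region now rows[1,2) x cols[2,3) = 1x1
Op 5 cut(0, 0): punch at orig (1,2); cuts so far [(1, 2)]; region rows[1,2) x cols[2,3) = 1x1
Unfold 1 (reflect across v@3): 2 holes -> [(1, 2), (1, 3)]
Unfold 2 (reflect across v@2): 4 holes -> [(1, 0), (1, 1), (1, 2), (1, 3)]
Unfold 3 (reflect across h@1): 8 holes -> [(0, 0), (0, 1), (0, 2), (0, 3), (1, 0), (1, 1), (1, 2), (1, 3)]
Unfold 4 (reflect across h@2): 16 holes -> [(0, 0), (0, 1), (0, 2), (0, 3), (1, 0), (1, 1), (1, 2), (1, 3), (2, 0), (2, 1), (2, 2), (2, 3), (3, 0), (3, 1), (3, 2), (3, 3)]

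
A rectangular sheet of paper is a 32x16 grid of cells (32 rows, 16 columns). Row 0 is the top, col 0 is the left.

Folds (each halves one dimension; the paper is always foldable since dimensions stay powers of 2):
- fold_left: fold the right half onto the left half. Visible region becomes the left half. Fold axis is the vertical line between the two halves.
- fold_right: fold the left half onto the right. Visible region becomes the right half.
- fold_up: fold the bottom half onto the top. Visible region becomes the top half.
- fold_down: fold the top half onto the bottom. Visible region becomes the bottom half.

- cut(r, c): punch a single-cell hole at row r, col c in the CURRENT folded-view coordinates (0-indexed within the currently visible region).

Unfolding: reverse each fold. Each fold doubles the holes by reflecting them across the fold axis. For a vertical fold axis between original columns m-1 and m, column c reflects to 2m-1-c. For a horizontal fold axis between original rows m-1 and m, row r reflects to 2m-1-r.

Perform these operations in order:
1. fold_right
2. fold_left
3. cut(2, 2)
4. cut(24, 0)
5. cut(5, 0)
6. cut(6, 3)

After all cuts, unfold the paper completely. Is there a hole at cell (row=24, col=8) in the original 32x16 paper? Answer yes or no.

Op 1 fold_right: fold axis v@8; visible region now rows[0,32) x cols[8,16) = 32x8
Op 2 fold_left: fold axis v@12; visible region now rows[0,32) x cols[8,12) = 32x4
Op 3 cut(2, 2): punch at orig (2,10); cuts so far [(2, 10)]; region rows[0,32) x cols[8,12) = 32x4
Op 4 cut(24, 0): punch at orig (24,8); cuts so far [(2, 10), (24, 8)]; region rows[0,32) x cols[8,12) = 32x4
Op 5 cut(5, 0): punch at orig (5,8); cuts so far [(2, 10), (5, 8), (24, 8)]; region rows[0,32) x cols[8,12) = 32x4
Op 6 cut(6, 3): punch at orig (6,11); cuts so far [(2, 10), (5, 8), (6, 11), (24, 8)]; region rows[0,32) x cols[8,12) = 32x4
Unfold 1 (reflect across v@12): 8 holes -> [(2, 10), (2, 13), (5, 8), (5, 15), (6, 11), (6, 12), (24, 8), (24, 15)]
Unfold 2 (reflect across v@8): 16 holes -> [(2, 2), (2, 5), (2, 10), (2, 13), (5, 0), (5, 7), (5, 8), (5, 15), (6, 3), (6, 4), (6, 11), (6, 12), (24, 0), (24, 7), (24, 8), (24, 15)]
Holes: [(2, 2), (2, 5), (2, 10), (2, 13), (5, 0), (5, 7), (5, 8), (5, 15), (6, 3), (6, 4), (6, 11), (6, 12), (24, 0), (24, 7), (24, 8), (24, 15)]

Answer: yes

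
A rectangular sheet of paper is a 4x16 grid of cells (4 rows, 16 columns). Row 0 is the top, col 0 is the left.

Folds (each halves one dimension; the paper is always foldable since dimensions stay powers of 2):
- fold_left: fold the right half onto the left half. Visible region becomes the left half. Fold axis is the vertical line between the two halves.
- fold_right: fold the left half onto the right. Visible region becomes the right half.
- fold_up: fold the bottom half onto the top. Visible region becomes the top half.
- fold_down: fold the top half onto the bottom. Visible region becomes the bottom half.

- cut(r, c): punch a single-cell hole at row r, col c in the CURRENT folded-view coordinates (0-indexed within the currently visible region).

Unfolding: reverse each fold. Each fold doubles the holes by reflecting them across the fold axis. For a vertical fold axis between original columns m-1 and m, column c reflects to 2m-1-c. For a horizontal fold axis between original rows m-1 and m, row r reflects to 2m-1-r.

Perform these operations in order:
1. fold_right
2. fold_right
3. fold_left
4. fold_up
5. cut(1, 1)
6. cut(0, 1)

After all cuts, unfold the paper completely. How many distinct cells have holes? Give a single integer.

Op 1 fold_right: fold axis v@8; visible region now rows[0,4) x cols[8,16) = 4x8
Op 2 fold_right: fold axis v@12; visible region now rows[0,4) x cols[12,16) = 4x4
Op 3 fold_left: fold axis v@14; visible region now rows[0,4) x cols[12,14) = 4x2
Op 4 fold_up: fold axis h@2; visible region now rows[0,2) x cols[12,14) = 2x2
Op 5 cut(1, 1): punch at orig (1,13); cuts so far [(1, 13)]; region rows[0,2) x cols[12,14) = 2x2
Op 6 cut(0, 1): punch at orig (0,13); cuts so far [(0, 13), (1, 13)]; region rows[0,2) x cols[12,14) = 2x2
Unfold 1 (reflect across h@2): 4 holes -> [(0, 13), (1, 13), (2, 13), (3, 13)]
Unfold 2 (reflect across v@14): 8 holes -> [(0, 13), (0, 14), (1, 13), (1, 14), (2, 13), (2, 14), (3, 13), (3, 14)]
Unfold 3 (reflect across v@12): 16 holes -> [(0, 9), (0, 10), (0, 13), (0, 14), (1, 9), (1, 10), (1, 13), (1, 14), (2, 9), (2, 10), (2, 13), (2, 14), (3, 9), (3, 10), (3, 13), (3, 14)]
Unfold 4 (reflect across v@8): 32 holes -> [(0, 1), (0, 2), (0, 5), (0, 6), (0, 9), (0, 10), (0, 13), (0, 14), (1, 1), (1, 2), (1, 5), (1, 6), (1, 9), (1, 10), (1, 13), (1, 14), (2, 1), (2, 2), (2, 5), (2, 6), (2, 9), (2, 10), (2, 13), (2, 14), (3, 1), (3, 2), (3, 5), (3, 6), (3, 9), (3, 10), (3, 13), (3, 14)]

Answer: 32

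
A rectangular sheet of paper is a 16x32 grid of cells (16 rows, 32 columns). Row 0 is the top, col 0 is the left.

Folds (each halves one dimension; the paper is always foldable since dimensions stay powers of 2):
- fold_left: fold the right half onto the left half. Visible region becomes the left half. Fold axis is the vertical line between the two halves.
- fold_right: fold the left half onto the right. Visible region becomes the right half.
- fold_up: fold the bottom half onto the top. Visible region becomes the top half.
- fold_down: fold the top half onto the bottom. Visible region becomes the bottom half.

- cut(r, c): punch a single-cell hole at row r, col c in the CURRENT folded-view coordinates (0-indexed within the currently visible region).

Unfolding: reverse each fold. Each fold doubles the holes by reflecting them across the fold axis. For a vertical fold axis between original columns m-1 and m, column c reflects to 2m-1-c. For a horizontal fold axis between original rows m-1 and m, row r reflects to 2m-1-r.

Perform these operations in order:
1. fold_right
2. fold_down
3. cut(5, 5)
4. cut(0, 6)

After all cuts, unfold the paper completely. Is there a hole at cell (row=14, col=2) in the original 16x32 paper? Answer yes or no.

Op 1 fold_right: fold axis v@16; visible region now rows[0,16) x cols[16,32) = 16x16
Op 2 fold_down: fold axis h@8; visible region now rows[8,16) x cols[16,32) = 8x16
Op 3 cut(5, 5): punch at orig (13,21); cuts so far [(13, 21)]; region rows[8,16) x cols[16,32) = 8x16
Op 4 cut(0, 6): punch at orig (8,22); cuts so far [(8, 22), (13, 21)]; region rows[8,16) x cols[16,32) = 8x16
Unfold 1 (reflect across h@8): 4 holes -> [(2, 21), (7, 22), (8, 22), (13, 21)]
Unfold 2 (reflect across v@16): 8 holes -> [(2, 10), (2, 21), (7, 9), (7, 22), (8, 9), (8, 22), (13, 10), (13, 21)]
Holes: [(2, 10), (2, 21), (7, 9), (7, 22), (8, 9), (8, 22), (13, 10), (13, 21)]

Answer: no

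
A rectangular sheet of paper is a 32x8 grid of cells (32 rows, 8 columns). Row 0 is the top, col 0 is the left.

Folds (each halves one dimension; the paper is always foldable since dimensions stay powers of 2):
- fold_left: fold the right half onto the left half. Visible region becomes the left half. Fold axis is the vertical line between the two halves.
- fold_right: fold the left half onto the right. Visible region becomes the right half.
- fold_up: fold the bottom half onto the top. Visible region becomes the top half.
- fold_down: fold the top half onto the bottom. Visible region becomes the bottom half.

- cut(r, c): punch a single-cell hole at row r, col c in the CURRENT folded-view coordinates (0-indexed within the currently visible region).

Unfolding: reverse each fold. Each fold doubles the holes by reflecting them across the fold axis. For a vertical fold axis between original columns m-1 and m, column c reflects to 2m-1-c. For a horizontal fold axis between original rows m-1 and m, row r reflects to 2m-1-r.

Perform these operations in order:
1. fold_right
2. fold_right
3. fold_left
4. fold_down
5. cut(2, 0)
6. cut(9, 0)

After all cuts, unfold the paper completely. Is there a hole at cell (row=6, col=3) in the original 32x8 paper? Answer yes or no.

Op 1 fold_right: fold axis v@4; visible region now rows[0,32) x cols[4,8) = 32x4
Op 2 fold_right: fold axis v@6; visible region now rows[0,32) x cols[6,8) = 32x2
Op 3 fold_left: fold axis v@7; visible region now rows[0,32) x cols[6,7) = 32x1
Op 4 fold_down: fold axis h@16; visible region now rows[16,32) x cols[6,7) = 16x1
Op 5 cut(2, 0): punch at orig (18,6); cuts so far [(18, 6)]; region rows[16,32) x cols[6,7) = 16x1
Op 6 cut(9, 0): punch at orig (25,6); cuts so far [(18, 6), (25, 6)]; region rows[16,32) x cols[6,7) = 16x1
Unfold 1 (reflect across h@16): 4 holes -> [(6, 6), (13, 6), (18, 6), (25, 6)]
Unfold 2 (reflect across v@7): 8 holes -> [(6, 6), (6, 7), (13, 6), (13, 7), (18, 6), (18, 7), (25, 6), (25, 7)]
Unfold 3 (reflect across v@6): 16 holes -> [(6, 4), (6, 5), (6, 6), (6, 7), (13, 4), (13, 5), (13, 6), (13, 7), (18, 4), (18, 5), (18, 6), (18, 7), (25, 4), (25, 5), (25, 6), (25, 7)]
Unfold 4 (reflect across v@4): 32 holes -> [(6, 0), (6, 1), (6, 2), (6, 3), (6, 4), (6, 5), (6, 6), (6, 7), (13, 0), (13, 1), (13, 2), (13, 3), (13, 4), (13, 5), (13, 6), (13, 7), (18, 0), (18, 1), (18, 2), (18, 3), (18, 4), (18, 5), (18, 6), (18, 7), (25, 0), (25, 1), (25, 2), (25, 3), (25, 4), (25, 5), (25, 6), (25, 7)]
Holes: [(6, 0), (6, 1), (6, 2), (6, 3), (6, 4), (6, 5), (6, 6), (6, 7), (13, 0), (13, 1), (13, 2), (13, 3), (13, 4), (13, 5), (13, 6), (13, 7), (18, 0), (18, 1), (18, 2), (18, 3), (18, 4), (18, 5), (18, 6), (18, 7), (25, 0), (25, 1), (25, 2), (25, 3), (25, 4), (25, 5), (25, 6), (25, 7)]

Answer: yes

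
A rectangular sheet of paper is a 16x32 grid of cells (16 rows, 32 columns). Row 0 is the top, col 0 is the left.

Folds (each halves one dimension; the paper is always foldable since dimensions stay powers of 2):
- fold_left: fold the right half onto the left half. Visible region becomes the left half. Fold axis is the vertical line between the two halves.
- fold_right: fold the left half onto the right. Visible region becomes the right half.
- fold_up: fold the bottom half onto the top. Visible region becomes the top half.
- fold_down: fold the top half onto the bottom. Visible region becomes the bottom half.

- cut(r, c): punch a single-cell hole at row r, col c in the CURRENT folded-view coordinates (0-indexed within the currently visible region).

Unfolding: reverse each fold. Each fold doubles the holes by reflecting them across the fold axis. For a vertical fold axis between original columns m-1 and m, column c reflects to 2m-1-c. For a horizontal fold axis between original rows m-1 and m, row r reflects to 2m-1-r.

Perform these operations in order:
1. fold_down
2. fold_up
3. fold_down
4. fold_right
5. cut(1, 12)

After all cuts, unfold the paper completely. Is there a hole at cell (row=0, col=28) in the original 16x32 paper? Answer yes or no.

Answer: yes

Derivation:
Op 1 fold_down: fold axis h@8; visible region now rows[8,16) x cols[0,32) = 8x32
Op 2 fold_up: fold axis h@12; visible region now rows[8,12) x cols[0,32) = 4x32
Op 3 fold_down: fold axis h@10; visible region now rows[10,12) x cols[0,32) = 2x32
Op 4 fold_right: fold axis v@16; visible region now rows[10,12) x cols[16,32) = 2x16
Op 5 cut(1, 12): punch at orig (11,28); cuts so far [(11, 28)]; region rows[10,12) x cols[16,32) = 2x16
Unfold 1 (reflect across v@16): 2 holes -> [(11, 3), (11, 28)]
Unfold 2 (reflect across h@10): 4 holes -> [(8, 3), (8, 28), (11, 3), (11, 28)]
Unfold 3 (reflect across h@12): 8 holes -> [(8, 3), (8, 28), (11, 3), (11, 28), (12, 3), (12, 28), (15, 3), (15, 28)]
Unfold 4 (reflect across h@8): 16 holes -> [(0, 3), (0, 28), (3, 3), (3, 28), (4, 3), (4, 28), (7, 3), (7, 28), (8, 3), (8, 28), (11, 3), (11, 28), (12, 3), (12, 28), (15, 3), (15, 28)]
Holes: [(0, 3), (0, 28), (3, 3), (3, 28), (4, 3), (4, 28), (7, 3), (7, 28), (8, 3), (8, 28), (11, 3), (11, 28), (12, 3), (12, 28), (15, 3), (15, 28)]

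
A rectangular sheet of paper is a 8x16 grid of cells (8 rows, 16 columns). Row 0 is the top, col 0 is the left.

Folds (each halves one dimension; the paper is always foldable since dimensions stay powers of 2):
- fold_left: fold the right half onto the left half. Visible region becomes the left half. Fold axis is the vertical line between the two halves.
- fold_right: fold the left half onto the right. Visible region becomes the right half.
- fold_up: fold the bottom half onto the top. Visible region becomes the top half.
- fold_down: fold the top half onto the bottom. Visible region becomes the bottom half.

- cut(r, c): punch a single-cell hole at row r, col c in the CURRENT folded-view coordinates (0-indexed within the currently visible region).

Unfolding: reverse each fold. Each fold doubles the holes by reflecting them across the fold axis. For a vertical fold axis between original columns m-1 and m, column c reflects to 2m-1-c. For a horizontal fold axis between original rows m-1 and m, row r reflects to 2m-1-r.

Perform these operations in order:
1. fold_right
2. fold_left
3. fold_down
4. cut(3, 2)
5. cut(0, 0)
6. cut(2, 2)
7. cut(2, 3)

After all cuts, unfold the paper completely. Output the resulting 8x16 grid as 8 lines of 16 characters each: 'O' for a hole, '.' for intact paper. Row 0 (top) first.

Answer: ..O..O....O..O..
..OOOO....OOOO..
................
O......OO......O
O......OO......O
................
..OOOO....OOOO..
..O..O....O..O..

Derivation:
Op 1 fold_right: fold axis v@8; visible region now rows[0,8) x cols[8,16) = 8x8
Op 2 fold_left: fold axis v@12; visible region now rows[0,8) x cols[8,12) = 8x4
Op 3 fold_down: fold axis h@4; visible region now rows[4,8) x cols[8,12) = 4x4
Op 4 cut(3, 2): punch at orig (7,10); cuts so far [(7, 10)]; region rows[4,8) x cols[8,12) = 4x4
Op 5 cut(0, 0): punch at orig (4,8); cuts so far [(4, 8), (7, 10)]; region rows[4,8) x cols[8,12) = 4x4
Op 6 cut(2, 2): punch at orig (6,10); cuts so far [(4, 8), (6, 10), (7, 10)]; region rows[4,8) x cols[8,12) = 4x4
Op 7 cut(2, 3): punch at orig (6,11); cuts so far [(4, 8), (6, 10), (6, 11), (7, 10)]; region rows[4,8) x cols[8,12) = 4x4
Unfold 1 (reflect across h@4): 8 holes -> [(0, 10), (1, 10), (1, 11), (3, 8), (4, 8), (6, 10), (6, 11), (7, 10)]
Unfold 2 (reflect across v@12): 16 holes -> [(0, 10), (0, 13), (1, 10), (1, 11), (1, 12), (1, 13), (3, 8), (3, 15), (4, 8), (4, 15), (6, 10), (6, 11), (6, 12), (6, 13), (7, 10), (7, 13)]
Unfold 3 (reflect across v@8): 32 holes -> [(0, 2), (0, 5), (0, 10), (0, 13), (1, 2), (1, 3), (1, 4), (1, 5), (1, 10), (1, 11), (1, 12), (1, 13), (3, 0), (3, 7), (3, 8), (3, 15), (4, 0), (4, 7), (4, 8), (4, 15), (6, 2), (6, 3), (6, 4), (6, 5), (6, 10), (6, 11), (6, 12), (6, 13), (7, 2), (7, 5), (7, 10), (7, 13)]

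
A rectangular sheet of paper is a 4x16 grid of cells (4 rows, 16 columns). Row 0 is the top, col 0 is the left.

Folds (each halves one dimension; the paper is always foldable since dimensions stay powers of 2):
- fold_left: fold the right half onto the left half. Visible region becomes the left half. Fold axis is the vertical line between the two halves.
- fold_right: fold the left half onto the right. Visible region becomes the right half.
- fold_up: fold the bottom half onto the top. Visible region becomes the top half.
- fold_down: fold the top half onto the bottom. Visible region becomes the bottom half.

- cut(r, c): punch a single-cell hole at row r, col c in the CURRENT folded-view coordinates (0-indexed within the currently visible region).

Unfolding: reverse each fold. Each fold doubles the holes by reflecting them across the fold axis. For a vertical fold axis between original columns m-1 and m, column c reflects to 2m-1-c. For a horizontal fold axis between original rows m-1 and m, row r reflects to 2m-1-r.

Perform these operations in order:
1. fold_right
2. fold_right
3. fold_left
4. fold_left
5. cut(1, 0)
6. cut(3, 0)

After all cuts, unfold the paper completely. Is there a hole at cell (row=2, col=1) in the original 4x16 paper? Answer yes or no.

Answer: no

Derivation:
Op 1 fold_right: fold axis v@8; visible region now rows[0,4) x cols[8,16) = 4x8
Op 2 fold_right: fold axis v@12; visible region now rows[0,4) x cols[12,16) = 4x4
Op 3 fold_left: fold axis v@14; visible region now rows[0,4) x cols[12,14) = 4x2
Op 4 fold_left: fold axis v@13; visible region now rows[0,4) x cols[12,13) = 4x1
Op 5 cut(1, 0): punch at orig (1,12); cuts so far [(1, 12)]; region rows[0,4) x cols[12,13) = 4x1
Op 6 cut(3, 0): punch at orig (3,12); cuts so far [(1, 12), (3, 12)]; region rows[0,4) x cols[12,13) = 4x1
Unfold 1 (reflect across v@13): 4 holes -> [(1, 12), (1, 13), (3, 12), (3, 13)]
Unfold 2 (reflect across v@14): 8 holes -> [(1, 12), (1, 13), (1, 14), (1, 15), (3, 12), (3, 13), (3, 14), (3, 15)]
Unfold 3 (reflect across v@12): 16 holes -> [(1, 8), (1, 9), (1, 10), (1, 11), (1, 12), (1, 13), (1, 14), (1, 15), (3, 8), (3, 9), (3, 10), (3, 11), (3, 12), (3, 13), (3, 14), (3, 15)]
Unfold 4 (reflect across v@8): 32 holes -> [(1, 0), (1, 1), (1, 2), (1, 3), (1, 4), (1, 5), (1, 6), (1, 7), (1, 8), (1, 9), (1, 10), (1, 11), (1, 12), (1, 13), (1, 14), (1, 15), (3, 0), (3, 1), (3, 2), (3, 3), (3, 4), (3, 5), (3, 6), (3, 7), (3, 8), (3, 9), (3, 10), (3, 11), (3, 12), (3, 13), (3, 14), (3, 15)]
Holes: [(1, 0), (1, 1), (1, 2), (1, 3), (1, 4), (1, 5), (1, 6), (1, 7), (1, 8), (1, 9), (1, 10), (1, 11), (1, 12), (1, 13), (1, 14), (1, 15), (3, 0), (3, 1), (3, 2), (3, 3), (3, 4), (3, 5), (3, 6), (3, 7), (3, 8), (3, 9), (3, 10), (3, 11), (3, 12), (3, 13), (3, 14), (3, 15)]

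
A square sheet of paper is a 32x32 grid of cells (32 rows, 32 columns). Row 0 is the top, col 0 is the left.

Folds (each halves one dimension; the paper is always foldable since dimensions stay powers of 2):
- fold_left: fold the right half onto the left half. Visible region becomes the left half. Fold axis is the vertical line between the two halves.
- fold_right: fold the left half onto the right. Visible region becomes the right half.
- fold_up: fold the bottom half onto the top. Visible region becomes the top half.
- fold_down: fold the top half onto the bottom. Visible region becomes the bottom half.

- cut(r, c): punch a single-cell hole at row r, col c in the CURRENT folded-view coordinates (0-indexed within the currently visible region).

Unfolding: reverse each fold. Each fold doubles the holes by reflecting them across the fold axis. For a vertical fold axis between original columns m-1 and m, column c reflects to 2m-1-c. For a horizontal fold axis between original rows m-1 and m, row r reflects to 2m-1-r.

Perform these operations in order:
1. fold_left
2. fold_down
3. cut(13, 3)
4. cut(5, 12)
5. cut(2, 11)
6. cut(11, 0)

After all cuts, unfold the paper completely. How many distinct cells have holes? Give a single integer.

Answer: 16

Derivation:
Op 1 fold_left: fold axis v@16; visible region now rows[0,32) x cols[0,16) = 32x16
Op 2 fold_down: fold axis h@16; visible region now rows[16,32) x cols[0,16) = 16x16
Op 3 cut(13, 3): punch at orig (29,3); cuts so far [(29, 3)]; region rows[16,32) x cols[0,16) = 16x16
Op 4 cut(5, 12): punch at orig (21,12); cuts so far [(21, 12), (29, 3)]; region rows[16,32) x cols[0,16) = 16x16
Op 5 cut(2, 11): punch at orig (18,11); cuts so far [(18, 11), (21, 12), (29, 3)]; region rows[16,32) x cols[0,16) = 16x16
Op 6 cut(11, 0): punch at orig (27,0); cuts so far [(18, 11), (21, 12), (27, 0), (29, 3)]; region rows[16,32) x cols[0,16) = 16x16
Unfold 1 (reflect across h@16): 8 holes -> [(2, 3), (4, 0), (10, 12), (13, 11), (18, 11), (21, 12), (27, 0), (29, 3)]
Unfold 2 (reflect across v@16): 16 holes -> [(2, 3), (2, 28), (4, 0), (4, 31), (10, 12), (10, 19), (13, 11), (13, 20), (18, 11), (18, 20), (21, 12), (21, 19), (27, 0), (27, 31), (29, 3), (29, 28)]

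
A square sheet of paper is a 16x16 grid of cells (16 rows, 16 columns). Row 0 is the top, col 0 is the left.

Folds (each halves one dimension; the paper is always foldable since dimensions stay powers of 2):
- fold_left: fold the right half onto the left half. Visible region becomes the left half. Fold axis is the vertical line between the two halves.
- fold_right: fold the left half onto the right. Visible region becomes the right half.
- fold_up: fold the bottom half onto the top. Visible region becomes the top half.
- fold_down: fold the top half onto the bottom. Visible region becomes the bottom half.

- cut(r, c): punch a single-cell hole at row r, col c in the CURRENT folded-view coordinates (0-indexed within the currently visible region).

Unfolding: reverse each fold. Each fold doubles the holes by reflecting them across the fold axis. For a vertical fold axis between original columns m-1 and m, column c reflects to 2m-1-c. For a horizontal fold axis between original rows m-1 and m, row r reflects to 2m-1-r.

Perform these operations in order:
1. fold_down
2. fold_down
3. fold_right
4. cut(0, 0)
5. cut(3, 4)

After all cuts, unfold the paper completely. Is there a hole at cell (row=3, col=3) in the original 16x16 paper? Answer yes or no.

Op 1 fold_down: fold axis h@8; visible region now rows[8,16) x cols[0,16) = 8x16
Op 2 fold_down: fold axis h@12; visible region now rows[12,16) x cols[0,16) = 4x16
Op 3 fold_right: fold axis v@8; visible region now rows[12,16) x cols[8,16) = 4x8
Op 4 cut(0, 0): punch at orig (12,8); cuts so far [(12, 8)]; region rows[12,16) x cols[8,16) = 4x8
Op 5 cut(3, 4): punch at orig (15,12); cuts so far [(12, 8), (15, 12)]; region rows[12,16) x cols[8,16) = 4x8
Unfold 1 (reflect across v@8): 4 holes -> [(12, 7), (12, 8), (15, 3), (15, 12)]
Unfold 2 (reflect across h@12): 8 holes -> [(8, 3), (8, 12), (11, 7), (11, 8), (12, 7), (12, 8), (15, 3), (15, 12)]
Unfold 3 (reflect across h@8): 16 holes -> [(0, 3), (0, 12), (3, 7), (3, 8), (4, 7), (4, 8), (7, 3), (7, 12), (8, 3), (8, 12), (11, 7), (11, 8), (12, 7), (12, 8), (15, 3), (15, 12)]
Holes: [(0, 3), (0, 12), (3, 7), (3, 8), (4, 7), (4, 8), (7, 3), (7, 12), (8, 3), (8, 12), (11, 7), (11, 8), (12, 7), (12, 8), (15, 3), (15, 12)]

Answer: no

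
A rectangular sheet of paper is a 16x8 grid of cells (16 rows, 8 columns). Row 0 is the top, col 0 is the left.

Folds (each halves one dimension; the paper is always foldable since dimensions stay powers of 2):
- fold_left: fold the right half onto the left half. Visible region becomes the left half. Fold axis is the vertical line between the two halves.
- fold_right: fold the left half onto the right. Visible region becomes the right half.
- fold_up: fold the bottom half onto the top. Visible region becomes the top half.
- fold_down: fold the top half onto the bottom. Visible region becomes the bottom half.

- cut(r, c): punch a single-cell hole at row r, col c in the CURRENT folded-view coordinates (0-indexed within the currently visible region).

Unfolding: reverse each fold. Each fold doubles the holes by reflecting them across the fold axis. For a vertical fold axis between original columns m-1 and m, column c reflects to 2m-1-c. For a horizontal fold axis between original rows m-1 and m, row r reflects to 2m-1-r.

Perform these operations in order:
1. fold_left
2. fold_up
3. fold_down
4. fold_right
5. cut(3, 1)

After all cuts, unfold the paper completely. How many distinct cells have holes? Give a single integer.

Op 1 fold_left: fold axis v@4; visible region now rows[0,16) x cols[0,4) = 16x4
Op 2 fold_up: fold axis h@8; visible region now rows[0,8) x cols[0,4) = 8x4
Op 3 fold_down: fold axis h@4; visible region now rows[4,8) x cols[0,4) = 4x4
Op 4 fold_right: fold axis v@2; visible region now rows[4,8) x cols[2,4) = 4x2
Op 5 cut(3, 1): punch at orig (7,3); cuts so far [(7, 3)]; region rows[4,8) x cols[2,4) = 4x2
Unfold 1 (reflect across v@2): 2 holes -> [(7, 0), (7, 3)]
Unfold 2 (reflect across h@4): 4 holes -> [(0, 0), (0, 3), (7, 0), (7, 3)]
Unfold 3 (reflect across h@8): 8 holes -> [(0, 0), (0, 3), (7, 0), (7, 3), (8, 0), (8, 3), (15, 0), (15, 3)]
Unfold 4 (reflect across v@4): 16 holes -> [(0, 0), (0, 3), (0, 4), (0, 7), (7, 0), (7, 3), (7, 4), (7, 7), (8, 0), (8, 3), (8, 4), (8, 7), (15, 0), (15, 3), (15, 4), (15, 7)]

Answer: 16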